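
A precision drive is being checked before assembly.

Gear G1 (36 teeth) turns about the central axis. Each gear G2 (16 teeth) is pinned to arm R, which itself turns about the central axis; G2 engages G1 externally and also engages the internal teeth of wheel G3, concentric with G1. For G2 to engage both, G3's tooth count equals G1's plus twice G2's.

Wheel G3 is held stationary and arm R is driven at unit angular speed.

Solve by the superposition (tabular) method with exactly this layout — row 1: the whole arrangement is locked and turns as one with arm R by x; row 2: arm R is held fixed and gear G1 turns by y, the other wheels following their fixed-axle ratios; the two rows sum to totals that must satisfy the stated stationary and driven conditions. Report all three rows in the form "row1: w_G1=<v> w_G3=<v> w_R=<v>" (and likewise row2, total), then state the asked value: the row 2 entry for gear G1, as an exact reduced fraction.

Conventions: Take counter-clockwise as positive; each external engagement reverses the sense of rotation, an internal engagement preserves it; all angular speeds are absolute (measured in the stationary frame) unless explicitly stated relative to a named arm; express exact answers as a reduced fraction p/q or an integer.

topology: planetary set — G1 36T / G2 16T / G3 68T, arm = carrier (Willis)
row 1: whole set turns with the arm by x
superposition row 2 [arm held]: sun y, ring −(36/68)·y, arm 0
boundary: total ω_ring = x − (36/68)·y = 0 and total ω_arm = x = 1  ⇒  y = 17/9, x = 1
row 2 ring = −(36/68)·17/9 = -1
totals (row 1 + row 2): sun 1 + 17/9 = 26/9, ring 1 + (-1) = 0, arm 1 + 0 = 1
asked cell (row2, sun) = 17/9

row1: w_G1=1 w_G3=1 w_R=1
row2: w_G1=17/9 w_G3=-1 w_R=0
total: w_G1=26/9 w_G3=0 w_R=1
asked value: 17/9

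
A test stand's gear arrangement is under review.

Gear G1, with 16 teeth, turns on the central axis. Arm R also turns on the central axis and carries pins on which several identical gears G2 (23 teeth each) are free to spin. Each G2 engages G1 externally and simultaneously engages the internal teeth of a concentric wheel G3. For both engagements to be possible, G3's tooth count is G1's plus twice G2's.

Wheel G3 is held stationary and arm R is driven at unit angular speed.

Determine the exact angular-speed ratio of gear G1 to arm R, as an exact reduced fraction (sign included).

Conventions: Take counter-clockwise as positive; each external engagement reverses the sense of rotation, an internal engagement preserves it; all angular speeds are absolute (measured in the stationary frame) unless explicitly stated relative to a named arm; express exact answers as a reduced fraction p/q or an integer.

recognized (axles ride arm R): planetary set, 16/23/62 teeth
ring teeth: 16 + 2·23 = 62
16(ω_sun−ω_arm) = −62(ω_ring−ω_arm),  ω_ring = 0, ω_arm = 1
ω_sun = 1 − (62/16)(0−1) = 39/8
ω_out/ω_in = 39/8

39/8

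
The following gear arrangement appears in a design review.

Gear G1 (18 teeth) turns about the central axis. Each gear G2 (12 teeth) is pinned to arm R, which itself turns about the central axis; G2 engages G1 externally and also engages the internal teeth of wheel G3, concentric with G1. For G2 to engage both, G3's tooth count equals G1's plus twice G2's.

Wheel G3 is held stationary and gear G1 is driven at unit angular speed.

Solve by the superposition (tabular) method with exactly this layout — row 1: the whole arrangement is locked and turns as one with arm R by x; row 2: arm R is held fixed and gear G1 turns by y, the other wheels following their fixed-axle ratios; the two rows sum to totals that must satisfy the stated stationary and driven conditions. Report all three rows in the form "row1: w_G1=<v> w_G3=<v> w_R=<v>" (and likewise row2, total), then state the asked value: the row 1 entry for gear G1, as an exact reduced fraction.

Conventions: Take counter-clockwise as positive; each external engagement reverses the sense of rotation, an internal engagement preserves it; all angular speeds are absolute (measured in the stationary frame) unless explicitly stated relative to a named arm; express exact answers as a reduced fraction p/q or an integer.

row1: w_G1=3/10 w_G3=3/10 w_R=3/10
row2: w_G1=7/10 w_G3=-3/10 w_R=0
total: w_G1=1 w_G3=0 w_R=3/10
asked value: 3/10

recognized (axles ride arm R): planetary set, 18/12/42 teeth
row 1: whole set turns with the arm by x
row 2: sun turns y, ring = −(18/42)·y, arm 0
boundary: total ω_ring = x − (18/42)·y = 0 and total ω_sun = x + y = 1  ⇒  y = 7/10, x = 3/10
row 2 ring = −(18/42)·7/10 = -3/10
totals (row 1 + row 2): sun 3/10 + 7/10 = 1, ring 3/10 + (-3/10) = 0, arm 3/10 + 0 = 3/10
asked cell (row1, sun) = 3/10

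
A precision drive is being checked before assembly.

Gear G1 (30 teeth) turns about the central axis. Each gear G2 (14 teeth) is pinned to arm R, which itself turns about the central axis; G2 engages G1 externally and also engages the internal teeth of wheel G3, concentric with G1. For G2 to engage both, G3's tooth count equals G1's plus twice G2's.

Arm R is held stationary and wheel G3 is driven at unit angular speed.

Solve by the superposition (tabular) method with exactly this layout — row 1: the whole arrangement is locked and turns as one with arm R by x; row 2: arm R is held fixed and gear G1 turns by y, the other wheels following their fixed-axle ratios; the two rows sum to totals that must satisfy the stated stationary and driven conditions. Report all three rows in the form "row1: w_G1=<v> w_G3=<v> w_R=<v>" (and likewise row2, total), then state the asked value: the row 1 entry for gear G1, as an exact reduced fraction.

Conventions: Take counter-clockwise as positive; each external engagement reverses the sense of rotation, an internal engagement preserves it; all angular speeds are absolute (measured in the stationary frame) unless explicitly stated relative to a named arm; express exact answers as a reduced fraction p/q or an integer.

row1: w_G1=0 w_G3=0 w_R=0
row2: w_G1=-29/15 w_G3=1 w_R=0
total: w_G1=-29/15 w_G3=1 w_R=0
asked value: 0

class = planetary set [G3 = 30+2·14 = 58; Willis about the carrier]
row 1 (train locked, turned with arm): all members turn x
row 2 (arm held, sun turns y): ω_ring = −(30/58)·y, ω_arm = 0
boundary: total ω_arm = x = 0 and total ω_ring = x − (30/58)·y = 1  ⇒  y = -29/15, x = 0
row 2 ring = −(30/58)·(-29/15) = 1
totals (row 1 + row 2): sun 0 + (-29/15) = -29/15, ring 0 + 1 = 1, arm 0 + 0 = 0
asked cell (row1, sun) = 0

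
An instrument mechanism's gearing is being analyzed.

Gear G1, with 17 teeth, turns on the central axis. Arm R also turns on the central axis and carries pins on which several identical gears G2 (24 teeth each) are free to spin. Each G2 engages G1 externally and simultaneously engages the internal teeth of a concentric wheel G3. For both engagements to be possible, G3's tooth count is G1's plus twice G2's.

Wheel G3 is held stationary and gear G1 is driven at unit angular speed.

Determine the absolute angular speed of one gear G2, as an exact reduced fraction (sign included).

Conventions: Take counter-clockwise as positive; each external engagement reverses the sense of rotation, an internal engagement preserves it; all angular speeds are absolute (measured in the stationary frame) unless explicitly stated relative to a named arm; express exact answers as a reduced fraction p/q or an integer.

-17/48

topology: planetary set — G1 17T / G2 24T / G3 65T, arm = carrier (Willis)
ring teeth: 17 + 2·24 = 65
17(ω_sun−ω_arm) = −65(ω_ring−ω_arm),  ω_ring = 0, ω_sun = 1
17(1−ω_arm) = −65(0−ω_arm)  ⇒  82·ω_arm = 17  ⇒  ω_arm = 17/82
sun–planet mesh: 17·(1−17/82) = −24·(ω_p−ω_arm)  ⇒  ω_p−ω_arm = -1105/1968
ω_p = 17/82 − 1105/1968 = -17/48
exact speed ratio = -17/48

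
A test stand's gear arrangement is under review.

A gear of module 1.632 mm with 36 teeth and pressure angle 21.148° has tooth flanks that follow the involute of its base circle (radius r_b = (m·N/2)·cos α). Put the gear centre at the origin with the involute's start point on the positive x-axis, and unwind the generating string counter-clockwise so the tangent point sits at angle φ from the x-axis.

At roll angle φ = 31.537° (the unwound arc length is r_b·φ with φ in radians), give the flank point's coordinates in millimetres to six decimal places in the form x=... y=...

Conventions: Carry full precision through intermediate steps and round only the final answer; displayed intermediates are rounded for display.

x=31.238757 y=1.477301

recognized (one wheel, involute flank): single-mesh tooth geometry, m = 1.632, N = 36
pitch radius r_p = m·N/2 = 1.632·36/2 = 29.376000
base radius r_b = r_p·cos α = 29.376000·cos 21.148° = 27.397574
roll angle φ = 31.537° = 0.55042449 rad
x = r_b·(cos φ + φ·sin φ) = 31.238757
y = r_b·(sin φ − φ·cos φ) = 1.477301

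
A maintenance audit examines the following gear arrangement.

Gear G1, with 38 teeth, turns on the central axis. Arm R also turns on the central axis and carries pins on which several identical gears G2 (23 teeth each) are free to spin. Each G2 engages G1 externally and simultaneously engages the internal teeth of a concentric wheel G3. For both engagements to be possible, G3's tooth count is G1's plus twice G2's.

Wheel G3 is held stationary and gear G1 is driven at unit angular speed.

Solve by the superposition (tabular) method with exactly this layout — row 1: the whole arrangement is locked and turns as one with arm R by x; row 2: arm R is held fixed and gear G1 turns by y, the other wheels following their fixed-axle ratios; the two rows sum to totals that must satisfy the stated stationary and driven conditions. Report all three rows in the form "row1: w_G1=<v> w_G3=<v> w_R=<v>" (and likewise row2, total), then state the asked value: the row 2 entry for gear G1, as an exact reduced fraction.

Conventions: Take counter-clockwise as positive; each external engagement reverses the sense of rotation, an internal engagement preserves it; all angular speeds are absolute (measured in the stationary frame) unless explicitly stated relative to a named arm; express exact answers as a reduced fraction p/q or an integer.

recognized (axles ride arm R): planetary set, 38/23/84 teeth
superposition row 1 [locked train]: every member turns x
row 2 — arm fixed, fixed-axis ratios: sun y, ring −(38/84)·y, arm 0
boundary: total ω_ring = x − (38/84)·y = 0 and total ω_sun = x + y = 1  ⇒  y = 42/61, x = 19/61
row 2 ring = −(38/84)·42/61 = -19/61
totals (row 1 + row 2): sun 19/61 + 42/61 = 1, ring 19/61 + (-19/61) = 0, arm 19/61 + 0 = 19/61
asked cell (row2, sun) = 42/61

row1: w_G1=19/61 w_G3=19/61 w_R=19/61
row2: w_G1=42/61 w_G3=-19/61 w_R=0
total: w_G1=1 w_G3=0 w_R=19/61
asked value: 42/61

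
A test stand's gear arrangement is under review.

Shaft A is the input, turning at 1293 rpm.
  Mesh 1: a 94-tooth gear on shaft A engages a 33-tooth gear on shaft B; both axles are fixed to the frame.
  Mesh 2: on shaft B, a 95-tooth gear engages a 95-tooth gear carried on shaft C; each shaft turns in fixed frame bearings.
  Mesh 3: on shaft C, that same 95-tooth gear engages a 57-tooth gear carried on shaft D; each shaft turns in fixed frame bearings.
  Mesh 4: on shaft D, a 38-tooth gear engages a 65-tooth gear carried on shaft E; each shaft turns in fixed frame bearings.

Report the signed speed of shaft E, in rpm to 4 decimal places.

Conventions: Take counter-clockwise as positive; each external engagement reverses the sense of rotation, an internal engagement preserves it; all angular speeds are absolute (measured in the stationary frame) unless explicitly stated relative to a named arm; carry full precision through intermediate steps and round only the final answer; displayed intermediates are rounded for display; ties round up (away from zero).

4-mesh fixed-axis compound train (all bearings frame-fixed)
mesh 1 [94T→33T]: ω = 1293.0000×94/33 = 3683.0909 rpm, sense flips to −
mesh 2 [95T→95T]: ω = 3683.0909×95/95 = 3683.0909 rpm, sense flips to +
mesh 3 [95T→57T]: ω = 3683.0909×95/57 = 6138.4848 rpm, sense flips to −
mesh 4 [38T→65T]: ω = 6138.4848×38/65 = 3588.6527 rpm, sense flips to +
signed output speed = +3588.6527 rpm

+3588.6527 rpm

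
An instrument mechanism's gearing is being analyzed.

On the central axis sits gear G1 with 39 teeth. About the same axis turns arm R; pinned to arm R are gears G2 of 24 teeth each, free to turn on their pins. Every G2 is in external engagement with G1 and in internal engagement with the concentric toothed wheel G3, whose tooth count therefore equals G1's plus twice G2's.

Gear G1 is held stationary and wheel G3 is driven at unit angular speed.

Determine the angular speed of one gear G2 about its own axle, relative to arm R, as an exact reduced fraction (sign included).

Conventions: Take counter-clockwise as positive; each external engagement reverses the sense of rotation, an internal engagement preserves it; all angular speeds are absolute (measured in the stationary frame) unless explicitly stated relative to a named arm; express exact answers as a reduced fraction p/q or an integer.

topology: planetary set — G1 39T / G2 24T / G3 87T, arm = carrier (Willis)
ring teeth: 39 + 2·24 = 87
39(ω_sun−ω_arm) = −87(ω_ring−ω_arm),  ω_sun = 0, ω_ring = 1
39(0−ω_arm) = −87(1−ω_arm)  ⇒  126·ω_arm = 87  ⇒  ω_arm = 29/42
sun–planet mesh: 39·(0−29/42) = −24·(ω_p−ω_arm)  ⇒  ω_p−ω_arm = 377/336
exact speed ratio = 377/336

377/336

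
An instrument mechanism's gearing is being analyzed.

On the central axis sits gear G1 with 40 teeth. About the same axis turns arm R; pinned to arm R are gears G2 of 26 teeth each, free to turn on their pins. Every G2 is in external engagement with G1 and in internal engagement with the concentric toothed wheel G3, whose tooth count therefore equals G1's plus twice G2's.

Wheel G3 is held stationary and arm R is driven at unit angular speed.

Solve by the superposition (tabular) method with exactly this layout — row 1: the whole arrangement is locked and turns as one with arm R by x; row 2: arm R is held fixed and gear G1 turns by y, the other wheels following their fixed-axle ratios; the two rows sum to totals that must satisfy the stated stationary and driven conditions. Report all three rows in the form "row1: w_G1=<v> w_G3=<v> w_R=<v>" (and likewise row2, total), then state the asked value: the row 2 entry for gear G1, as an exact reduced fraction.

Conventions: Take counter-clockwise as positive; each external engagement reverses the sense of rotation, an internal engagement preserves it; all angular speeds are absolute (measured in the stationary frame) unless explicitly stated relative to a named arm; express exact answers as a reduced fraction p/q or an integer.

row1: w_G1=1 w_G3=1 w_R=1
row2: w_G1=23/10 w_G3=-1 w_R=0
total: w_G1=33/10 w_G3=0 w_R=1
asked value: 23/10

recognized (axles ride arm R): planetary set, 40/26/92 teeth
row 1 — lock + rotate with arm: ω_sun = ω_ring = ω_arm = x
superposition row 2 [arm held]: sun y, ring −(40/92)·y, arm 0
boundary: total ω_ring = x − (40/92)·y = 0 and total ω_arm = x = 1  ⇒  y = 23/10, x = 1
row 2 ring = −(40/92)·23/10 = -1
totals (row 1 + row 2): sun 1 + 23/10 = 33/10, ring 1 + (-1) = 0, arm 1 + 0 = 1
asked cell (row2, sun) = 23/10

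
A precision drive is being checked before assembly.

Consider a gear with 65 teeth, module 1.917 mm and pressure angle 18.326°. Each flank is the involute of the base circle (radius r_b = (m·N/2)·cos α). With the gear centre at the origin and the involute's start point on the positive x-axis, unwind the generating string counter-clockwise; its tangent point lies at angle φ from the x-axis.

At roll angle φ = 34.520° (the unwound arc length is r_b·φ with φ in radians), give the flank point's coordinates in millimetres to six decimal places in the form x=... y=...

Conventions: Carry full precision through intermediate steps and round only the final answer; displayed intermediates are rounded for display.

x=68.922208 y=4.156973

recognized (one wheel, involute flank): single-mesh tooth geometry, m = 1.917, N = 65
pitch radius r_p = m·N/2 = 1.917·65/2 = 62.302500
base radius r_b = r_p·cos α = 62.302500·cos 18.326° = 59.142698
roll angle φ = 34.520° = 0.60248766 rad
x = r_b·(cos φ + φ·sin φ) = 68.922208
y = r_b·(sin φ − φ·cos φ) = 4.156973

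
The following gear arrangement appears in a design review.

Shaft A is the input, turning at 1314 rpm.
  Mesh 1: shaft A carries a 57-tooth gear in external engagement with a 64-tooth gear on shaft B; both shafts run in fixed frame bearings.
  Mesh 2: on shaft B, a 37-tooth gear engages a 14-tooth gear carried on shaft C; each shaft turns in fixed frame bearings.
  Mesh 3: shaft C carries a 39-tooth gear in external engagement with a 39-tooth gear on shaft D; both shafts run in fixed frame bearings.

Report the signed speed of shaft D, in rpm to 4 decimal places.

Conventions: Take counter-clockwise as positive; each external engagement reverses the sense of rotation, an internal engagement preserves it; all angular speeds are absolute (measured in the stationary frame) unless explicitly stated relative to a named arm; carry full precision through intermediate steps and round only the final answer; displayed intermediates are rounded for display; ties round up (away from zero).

3-mesh fixed-axis compound train (all bearings frame-fixed)
mesh 1 [57T→64T]: ω = 1314.0000×57/64 = 1170.2813 rpm, sense flips to −
mesh 2 [37T→14T]: ω = 1170.2813×37/14 = 3092.8862 rpm, sense flips to +
mesh 3 [39T→39T]: ω = 3092.8862×39/39 = 3092.8862 rpm, sense flips to −
signed output speed = -3092.8862 rpm

-3092.8862 rpm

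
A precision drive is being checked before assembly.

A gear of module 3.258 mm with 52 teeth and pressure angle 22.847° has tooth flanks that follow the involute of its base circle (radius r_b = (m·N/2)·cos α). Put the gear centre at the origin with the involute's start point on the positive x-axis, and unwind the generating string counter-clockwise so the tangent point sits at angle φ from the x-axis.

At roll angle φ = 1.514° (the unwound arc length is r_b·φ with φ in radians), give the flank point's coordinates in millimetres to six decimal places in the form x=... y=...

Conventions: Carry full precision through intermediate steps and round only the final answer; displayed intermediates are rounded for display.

x=78.089479 y=0.000480

class = single-mesh tooth geometry [base-circle involute, m = 3.258, 52T]
pitch radius r_p = m·N/2 = 3.258·52/2 = 84.708000
base radius r_b = r_p·cos α = 84.708000·cos 22.847° = 78.062231
roll angle φ = 1.514° = 0.02642428 rad
x = r_b·(cos φ + φ·sin φ) = 78.089479
y = r_b·(sin φ − φ·cos φ) = 0.000480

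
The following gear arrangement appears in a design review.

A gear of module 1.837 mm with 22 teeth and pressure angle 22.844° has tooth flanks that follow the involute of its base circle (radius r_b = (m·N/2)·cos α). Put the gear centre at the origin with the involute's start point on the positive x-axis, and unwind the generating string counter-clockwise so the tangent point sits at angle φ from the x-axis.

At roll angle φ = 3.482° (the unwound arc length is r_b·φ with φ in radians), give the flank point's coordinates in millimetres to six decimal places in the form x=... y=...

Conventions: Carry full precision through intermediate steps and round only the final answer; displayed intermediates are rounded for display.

single-mesh involute tooth geometry (22T wheel at module 1.837)
pitch radius r_p = m·N/2 = 1.837·22/2 = 20.207000
base radius r_b = r_p·cos α = 20.207000·cos 22.844° = 18.622070
roll angle φ = 3.482° = 0.06077236 rad
x = r_b·(cos φ + φ·sin φ) = 18.656426
y = r_b·(sin φ − φ·cos φ) = 0.001393

x=18.656426 y=0.001393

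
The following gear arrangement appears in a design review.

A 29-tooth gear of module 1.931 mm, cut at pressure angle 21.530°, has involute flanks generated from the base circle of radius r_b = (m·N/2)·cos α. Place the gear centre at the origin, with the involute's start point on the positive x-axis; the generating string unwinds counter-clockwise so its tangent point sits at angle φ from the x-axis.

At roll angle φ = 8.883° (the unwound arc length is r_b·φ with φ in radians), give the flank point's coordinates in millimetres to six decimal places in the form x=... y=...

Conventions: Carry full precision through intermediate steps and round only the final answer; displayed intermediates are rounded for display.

x=26.356999 y=0.032276

single-mesh involute tooth geometry (29T wheel at module 1.931)
pitch radius r_p = m·N/2 = 1.931·29/2 = 27.999500
base radius r_b = r_p·cos α = 27.999500·cos 21.530° = 26.045850
roll angle φ = 8.883° = 0.15503760 rad
x = r_b·(cos φ + φ·sin φ) = 26.356999
y = r_b·(sin φ − φ·cos φ) = 0.032276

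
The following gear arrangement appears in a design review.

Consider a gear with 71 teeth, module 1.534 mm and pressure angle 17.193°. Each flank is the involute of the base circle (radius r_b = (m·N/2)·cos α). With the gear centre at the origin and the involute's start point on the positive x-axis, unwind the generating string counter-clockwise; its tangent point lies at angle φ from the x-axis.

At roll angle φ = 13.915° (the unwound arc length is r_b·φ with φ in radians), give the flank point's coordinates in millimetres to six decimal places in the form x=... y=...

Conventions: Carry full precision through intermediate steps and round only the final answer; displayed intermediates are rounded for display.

x=53.535244 y=0.246943

topology: single-mesh involute geometry — m = 1.534, N = 71
pitch radius r_p = m·N/2 = 1.534·71/2 = 54.457000
base radius r_b = r_p·cos α = 54.457000·cos 17.193° = 52.023561
roll angle φ = 13.915° = 0.24286257 rad
x = r_b·(cos φ + φ·sin φ) = 53.535244
y = r_b·(sin φ − φ·cos φ) = 0.246943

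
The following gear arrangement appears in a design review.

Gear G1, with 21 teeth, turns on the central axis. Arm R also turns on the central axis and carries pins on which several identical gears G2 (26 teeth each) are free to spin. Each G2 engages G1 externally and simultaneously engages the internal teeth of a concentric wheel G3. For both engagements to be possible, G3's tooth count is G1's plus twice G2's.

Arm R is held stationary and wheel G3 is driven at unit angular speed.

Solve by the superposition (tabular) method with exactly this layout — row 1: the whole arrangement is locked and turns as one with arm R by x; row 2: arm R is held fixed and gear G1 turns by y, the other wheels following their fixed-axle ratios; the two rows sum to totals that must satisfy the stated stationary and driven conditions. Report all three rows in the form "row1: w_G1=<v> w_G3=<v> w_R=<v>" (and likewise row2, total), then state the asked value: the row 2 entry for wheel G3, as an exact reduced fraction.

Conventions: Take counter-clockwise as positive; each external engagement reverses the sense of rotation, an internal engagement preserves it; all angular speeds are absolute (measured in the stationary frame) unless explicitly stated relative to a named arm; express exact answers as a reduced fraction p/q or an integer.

recognized (axles ride arm R): planetary set, 21/26/73 teeth
superposition row 1 [locked train]: every member turns x
row 2: sun turns y, ring = −(21/73)·y, arm 0
boundary: total ω_arm = x = 0 and total ω_ring = x − (21/73)·y = 1  ⇒  y = -73/21, x = 0
row 2 ring = −(21/73)·(-73/21) = 1
totals (row 1 + row 2): sun 0 + (-73/21) = -73/21, ring 0 + 1 = 1, arm 0 + 0 = 0
asked cell (row2, ring) = 1

row1: w_G1=0 w_G3=0 w_R=0
row2: w_G1=-73/21 w_G3=1 w_R=0
total: w_G1=-73/21 w_G3=1 w_R=0
asked value: 1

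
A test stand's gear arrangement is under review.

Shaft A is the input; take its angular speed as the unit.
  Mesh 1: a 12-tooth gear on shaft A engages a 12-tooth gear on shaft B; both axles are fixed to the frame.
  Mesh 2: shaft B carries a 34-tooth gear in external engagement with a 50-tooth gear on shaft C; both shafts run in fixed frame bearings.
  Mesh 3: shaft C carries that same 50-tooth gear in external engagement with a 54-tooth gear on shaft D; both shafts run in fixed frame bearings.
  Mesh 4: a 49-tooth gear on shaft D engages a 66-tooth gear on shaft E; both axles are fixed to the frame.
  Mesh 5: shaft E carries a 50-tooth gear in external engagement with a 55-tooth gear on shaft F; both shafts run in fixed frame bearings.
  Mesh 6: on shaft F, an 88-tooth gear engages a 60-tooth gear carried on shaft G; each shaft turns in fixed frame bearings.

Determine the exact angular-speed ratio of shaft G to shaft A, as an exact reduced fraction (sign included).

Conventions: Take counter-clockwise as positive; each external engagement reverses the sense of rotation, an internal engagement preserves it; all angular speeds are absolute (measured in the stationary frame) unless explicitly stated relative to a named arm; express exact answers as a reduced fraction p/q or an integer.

class = fixed-axis compound train [6 meshes; 6 ratios multiply, 6 sense flips]
mesh 1 [12T→12T]: running ratio 1, sense −
mesh 2 [34T→50T]: running ratio 17/25, sense +
mesh 3 [50T→54T]: running ratio 17/27, sense −
mesh 4 [49T→66T]: running ratio 833/1782, sense +
mesh 5 [50T→55T]: running ratio 4165/9801, sense −
mesh 6 [88T→60T]: running ratio 1666/2673, sense +
ω_out/ω_in = 1666/2673

1666/2673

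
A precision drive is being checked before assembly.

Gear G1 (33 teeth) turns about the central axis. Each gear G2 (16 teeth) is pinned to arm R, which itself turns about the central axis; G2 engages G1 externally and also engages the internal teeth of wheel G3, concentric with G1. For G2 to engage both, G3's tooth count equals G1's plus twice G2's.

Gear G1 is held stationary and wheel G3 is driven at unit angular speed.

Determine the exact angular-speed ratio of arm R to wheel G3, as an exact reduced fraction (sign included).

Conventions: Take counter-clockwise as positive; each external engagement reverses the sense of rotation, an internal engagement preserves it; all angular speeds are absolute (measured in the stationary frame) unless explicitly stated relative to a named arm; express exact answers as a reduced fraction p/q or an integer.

recognized (axles ride arm R): planetary set, 33/16/65 teeth
ring teeth: 33 + 2·16 = 65
33(ω_sun−ω_arm) = −65(ω_ring−ω_arm),  ω_sun = 0, ω_ring = 1
33(0−ω_arm) = −65(1−ω_arm)  ⇒  98·ω_arm = 65  ⇒  ω_arm = 65/98
ω_out/ω_in = 65/98

65/98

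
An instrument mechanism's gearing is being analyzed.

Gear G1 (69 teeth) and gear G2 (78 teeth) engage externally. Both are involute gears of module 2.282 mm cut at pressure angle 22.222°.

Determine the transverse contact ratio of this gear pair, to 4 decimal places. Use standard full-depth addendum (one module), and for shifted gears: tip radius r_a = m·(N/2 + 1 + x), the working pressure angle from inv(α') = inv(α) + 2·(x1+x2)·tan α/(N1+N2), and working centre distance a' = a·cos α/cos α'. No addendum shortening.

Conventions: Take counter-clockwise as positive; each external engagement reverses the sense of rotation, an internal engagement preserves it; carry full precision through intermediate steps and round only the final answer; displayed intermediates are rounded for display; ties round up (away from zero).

class = single-mesh tooth geometry [involute pair 69T × 78T, m = 2.282]
base radii: r_b1 = 72.881438, r_b2 = 82.387712
tip radii: r_a1 = 81.011000, r_a2 = 91.280000
no profile shift: α' = α, a' = a
action lengths: √(r_a1²−r_b1²) = 35.370583, √(r_a2²−r_b2²) = 39.297624
base pitch p_b = π·m·cos α = 6.636632
CR = (35.370583 + 39.297624 − 167.727000·sin 22.22200°)/6.636632 = 1.692799
contact ratio ≈ 1.6928

1.6928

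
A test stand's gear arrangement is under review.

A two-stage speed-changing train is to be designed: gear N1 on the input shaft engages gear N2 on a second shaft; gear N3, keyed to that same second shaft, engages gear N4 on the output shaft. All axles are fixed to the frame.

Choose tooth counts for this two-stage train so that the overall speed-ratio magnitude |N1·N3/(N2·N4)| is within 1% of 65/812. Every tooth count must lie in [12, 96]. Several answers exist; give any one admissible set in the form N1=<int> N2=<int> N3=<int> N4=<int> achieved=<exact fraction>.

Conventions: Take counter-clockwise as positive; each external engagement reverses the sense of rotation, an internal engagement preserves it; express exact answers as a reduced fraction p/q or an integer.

2-stage fixed-axis compound train for ratio 65/812
target = 65/812 in lowest terms: an exact hit needs N1·N3 = k·65 and N2·N4 = k·812 for one integer k, every count in [12, 96]; additionally prefer no 1:1 stage (N1 ≠ N2, N3 ≠ N4)
k = 1…2: no 1:1-free in-range split of k·65 and k·812 into factor pairs; take k = 3
k = 3: N1·N3 = 195 = 13·15, N2·N4 = 2436 = 28·87
achieved = 13·15/(28·87) = 65/812; |achieved − target| = 0 ≤ 13/16240 ✓

N1=13 N2=28 N3=15 N4=87 achieved=65/812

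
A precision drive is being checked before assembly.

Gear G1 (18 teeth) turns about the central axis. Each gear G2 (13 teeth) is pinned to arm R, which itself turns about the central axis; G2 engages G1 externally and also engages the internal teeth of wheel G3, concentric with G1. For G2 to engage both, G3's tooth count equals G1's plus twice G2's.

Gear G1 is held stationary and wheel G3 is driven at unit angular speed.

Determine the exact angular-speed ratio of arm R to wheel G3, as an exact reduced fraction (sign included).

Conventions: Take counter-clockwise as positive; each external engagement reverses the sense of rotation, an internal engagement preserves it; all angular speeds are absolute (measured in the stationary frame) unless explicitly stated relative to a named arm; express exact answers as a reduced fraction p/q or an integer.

22/31

recognized (axles ride arm R): planetary set, 18/13/44 teeth
ring teeth: 18 + 2·13 = 44
18(ω_sun−ω_arm) = −44(ω_ring−ω_arm),  ω_sun = 0, ω_ring = 1
18(0−ω_arm) = −44(1−ω_arm)  ⇒  62·ω_arm = 44  ⇒  ω_arm = 22/31
ω_out/ω_in = 22/31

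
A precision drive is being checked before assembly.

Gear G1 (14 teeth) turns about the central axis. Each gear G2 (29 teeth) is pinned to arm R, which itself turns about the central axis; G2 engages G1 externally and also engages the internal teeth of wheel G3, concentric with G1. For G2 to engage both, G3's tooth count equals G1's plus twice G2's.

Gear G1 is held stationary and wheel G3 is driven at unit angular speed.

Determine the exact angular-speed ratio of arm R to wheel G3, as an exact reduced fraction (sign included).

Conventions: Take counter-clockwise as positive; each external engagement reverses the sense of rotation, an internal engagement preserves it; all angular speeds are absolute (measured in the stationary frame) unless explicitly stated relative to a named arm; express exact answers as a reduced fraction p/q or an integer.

36/43

class = planetary set [G3 = 14+2·29 = 72; Willis about the carrier]
ring teeth: 14 + 2·29 = 72
14(ω_sun−ω_arm) = −72(ω_ring−ω_arm),  ω_sun = 0, ω_ring = 1
14(0−ω_arm) = −72(1−ω_arm)  ⇒  86·ω_arm = 72  ⇒  ω_arm = 36/43
ω_out/ω_in = 36/43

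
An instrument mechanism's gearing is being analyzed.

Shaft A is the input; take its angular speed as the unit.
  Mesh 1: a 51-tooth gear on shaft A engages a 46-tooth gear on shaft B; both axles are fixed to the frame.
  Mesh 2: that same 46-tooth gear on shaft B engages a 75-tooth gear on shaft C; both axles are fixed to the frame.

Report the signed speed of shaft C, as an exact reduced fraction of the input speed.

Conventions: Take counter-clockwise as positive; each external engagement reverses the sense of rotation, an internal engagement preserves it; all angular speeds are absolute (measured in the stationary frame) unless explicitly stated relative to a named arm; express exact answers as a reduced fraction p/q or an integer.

17/25

2-mesh fixed-axis compound train (all bearings frame-fixed)
mesh 1 [51T→46T]: |ω|/ω_in = 1×51/46 = 51/46, sense flips to −
mesh 2 [46T→75T]: |ω|/ω_in = (51/46)×46/75 = 17/25, sense flips to +
signed output speed (× input speed) = 17/25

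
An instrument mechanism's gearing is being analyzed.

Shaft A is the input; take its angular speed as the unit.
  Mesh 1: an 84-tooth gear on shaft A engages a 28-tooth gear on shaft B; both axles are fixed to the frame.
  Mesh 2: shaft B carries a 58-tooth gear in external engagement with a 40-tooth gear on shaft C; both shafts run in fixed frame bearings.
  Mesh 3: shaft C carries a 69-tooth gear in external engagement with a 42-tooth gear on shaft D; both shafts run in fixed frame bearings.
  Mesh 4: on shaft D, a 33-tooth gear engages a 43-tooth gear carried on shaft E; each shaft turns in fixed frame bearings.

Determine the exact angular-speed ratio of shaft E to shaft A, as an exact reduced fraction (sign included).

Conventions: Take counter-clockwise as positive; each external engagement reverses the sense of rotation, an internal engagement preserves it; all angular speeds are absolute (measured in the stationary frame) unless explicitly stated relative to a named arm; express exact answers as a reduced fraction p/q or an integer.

class = fixed-axis compound train [4 meshes; 4 ratios multiply, 4 sense flips]
mesh 1 [84T→28T]: running ratio 3, sense −
mesh 2 [58T→40T]: running ratio 87/20, sense +
mesh 3 [69T→42T]: running ratio 2001/280, sense −
mesh 4 [33T→43T]: running ratio 66033/12040, sense +
ω_out/ω_in = 66033/12040

66033/12040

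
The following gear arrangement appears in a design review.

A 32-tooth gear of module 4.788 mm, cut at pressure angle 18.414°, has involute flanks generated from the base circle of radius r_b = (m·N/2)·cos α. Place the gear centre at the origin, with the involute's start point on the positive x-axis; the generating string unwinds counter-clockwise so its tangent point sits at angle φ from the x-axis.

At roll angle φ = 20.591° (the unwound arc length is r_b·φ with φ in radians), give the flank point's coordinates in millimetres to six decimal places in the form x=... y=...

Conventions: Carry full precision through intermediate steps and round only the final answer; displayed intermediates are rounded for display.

x=77.228945 y=1.110125

topology: single-mesh involute geometry — m = 4.788, N = 32
pitch radius r_p = m·N/2 = 4.788·32/2 = 76.608000
base radius r_b = r_p·cos α = 76.608000·cos 18.414° = 72.685583
roll angle φ = 20.591° = 0.35938075 rad
x = r_b·(cos φ + φ·sin φ) = 77.228945
y = r_b·(sin φ − φ·cos φ) = 1.110125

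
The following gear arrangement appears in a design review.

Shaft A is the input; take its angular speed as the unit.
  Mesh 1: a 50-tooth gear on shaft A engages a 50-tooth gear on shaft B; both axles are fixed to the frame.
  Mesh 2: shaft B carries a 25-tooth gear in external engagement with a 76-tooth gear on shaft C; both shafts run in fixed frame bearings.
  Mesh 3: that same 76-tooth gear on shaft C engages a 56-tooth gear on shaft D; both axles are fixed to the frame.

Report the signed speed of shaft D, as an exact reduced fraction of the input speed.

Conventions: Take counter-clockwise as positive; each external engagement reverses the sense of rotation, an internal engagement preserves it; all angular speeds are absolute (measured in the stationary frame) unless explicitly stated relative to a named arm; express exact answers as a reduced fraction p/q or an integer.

3-mesh fixed-axis compound train (all bearings frame-fixed)
mesh 1 [50T→50T]: |ω|/ω_in = 1×50/50 = 1, sense flips to −
mesh 2 [25T→76T]: |ω|/ω_in = 1×25/76 = 25/76, sense flips to +
mesh 3 [76T→56T]: |ω|/ω_in = (25/76)×76/56 = 25/56, sense flips to −
signed output speed (× input speed) = -25/56

-25/56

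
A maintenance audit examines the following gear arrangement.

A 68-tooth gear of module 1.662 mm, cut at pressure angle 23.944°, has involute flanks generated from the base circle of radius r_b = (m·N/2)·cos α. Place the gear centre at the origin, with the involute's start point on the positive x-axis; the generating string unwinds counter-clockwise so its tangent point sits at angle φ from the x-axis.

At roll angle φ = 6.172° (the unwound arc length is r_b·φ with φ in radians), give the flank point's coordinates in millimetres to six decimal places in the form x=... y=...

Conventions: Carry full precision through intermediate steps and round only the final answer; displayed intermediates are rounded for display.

class = single-mesh tooth geometry [base-circle involute, m = 1.662, 68T]
pitch radius r_p = m·N/2 = 1.662·68/2 = 56.508000
base radius r_b = r_p·cos α = 56.508000·cos 23.944° = 51.645066
roll angle φ = 6.172° = 0.10772172 rad
x = r_b·(cos φ + φ·sin φ) = 51.943841
y = r_b·(sin φ − φ·cos φ) = 0.021494

x=51.943841 y=0.021494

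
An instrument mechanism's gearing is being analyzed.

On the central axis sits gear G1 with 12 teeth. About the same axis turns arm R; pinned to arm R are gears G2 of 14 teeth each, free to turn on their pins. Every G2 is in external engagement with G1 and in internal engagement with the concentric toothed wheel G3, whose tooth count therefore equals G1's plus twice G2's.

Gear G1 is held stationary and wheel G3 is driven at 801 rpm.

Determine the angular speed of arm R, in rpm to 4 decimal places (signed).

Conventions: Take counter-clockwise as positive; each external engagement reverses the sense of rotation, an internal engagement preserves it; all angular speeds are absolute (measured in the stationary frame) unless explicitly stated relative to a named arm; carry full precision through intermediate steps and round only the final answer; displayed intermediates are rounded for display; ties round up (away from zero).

+616.1538 rpm

class = planetary set [G3 = 12+2·14 = 40; Willis about the carrier]
normalise by the input: solve with ω_ring = 1, then scale by 801 rpm
ring teeth: 12 + 2·14 = 40
12(ω_sun−ω_arm) = −40(ω_ring−ω_arm),  ω_sun = 0, ω_ring = 1
12(0−ω_arm) = −40(1−ω_arm)  ⇒  52·ω_arm = 40  ⇒  ω_arm = 10/13
scale: ω_arm = 10/13 × 801 rpm = +616.1538 rpm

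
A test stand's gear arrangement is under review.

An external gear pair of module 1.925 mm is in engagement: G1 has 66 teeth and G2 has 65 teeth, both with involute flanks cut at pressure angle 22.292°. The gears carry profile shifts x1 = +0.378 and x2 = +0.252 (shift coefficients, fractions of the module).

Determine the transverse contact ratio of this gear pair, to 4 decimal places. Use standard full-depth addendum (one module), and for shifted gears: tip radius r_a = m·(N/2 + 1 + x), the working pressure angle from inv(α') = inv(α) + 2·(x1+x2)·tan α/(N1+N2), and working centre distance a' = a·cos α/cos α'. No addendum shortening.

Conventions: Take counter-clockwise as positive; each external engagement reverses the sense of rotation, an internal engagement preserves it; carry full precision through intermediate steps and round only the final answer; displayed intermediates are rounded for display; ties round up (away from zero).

topology: single-mesh involute geometry — m = 1.925, 66T/65T pair
base radii: r_b1 = 58.777312, r_b2 = 57.886747
tip radii: r_a1 = 66.177650, r_a2 = 64.972600
inv(α') = inv(22.292°) + 2·(+0.378+0.252)·tan α/(66+65) = 0.02484118  ⇒  α' = 23.55476°
a' = a·cos α / cos α' = 126.0875·cos 22.292°/cos 23.55476° = 127.268237
action lengths: √(r_a1²−r_b1²) = 30.409027, √(r_a2²−r_b2²) = 29.505309
base pitch p_b = π·m·cos α = 5.595587
CR = (30.409027 + 29.505309 − 127.268237·sin 23.55476°)/5.595587 = 1.618188
contact ratio ≈ 1.6182

1.6182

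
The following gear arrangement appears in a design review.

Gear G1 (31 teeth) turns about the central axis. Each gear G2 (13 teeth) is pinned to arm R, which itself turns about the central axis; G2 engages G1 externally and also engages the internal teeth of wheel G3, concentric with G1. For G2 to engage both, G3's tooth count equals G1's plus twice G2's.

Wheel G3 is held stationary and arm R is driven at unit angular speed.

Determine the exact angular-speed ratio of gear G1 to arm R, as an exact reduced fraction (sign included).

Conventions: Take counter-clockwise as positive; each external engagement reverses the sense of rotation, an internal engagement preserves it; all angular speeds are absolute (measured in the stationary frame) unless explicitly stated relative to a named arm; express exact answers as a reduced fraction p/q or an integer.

topology: planetary set — G1 31T / G2 13T / G3 57T, arm = carrier (Willis)
ring teeth: 31 + 2·13 = 57
31(ω_sun−ω_arm) = −57(ω_ring−ω_arm),  ω_ring = 0, ω_arm = 1
ω_sun = 1 − (57/31)(0−1) = 88/31
ω_out/ω_in = 88/31

88/31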